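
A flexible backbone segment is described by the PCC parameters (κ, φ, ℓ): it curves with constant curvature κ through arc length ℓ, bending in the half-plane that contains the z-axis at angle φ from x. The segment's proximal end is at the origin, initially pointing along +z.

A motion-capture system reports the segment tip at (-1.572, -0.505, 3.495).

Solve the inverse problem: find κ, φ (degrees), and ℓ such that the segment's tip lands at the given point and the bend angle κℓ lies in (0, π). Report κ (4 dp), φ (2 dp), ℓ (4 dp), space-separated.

0.2210 197.81 3.9938

ρ = √(x²+y²) = √(-1.572² + -0.505²) = 1.65112
φ = atan2(y, x) mod 360° = atan2(-0.505, -1.572) = 197.8094°
|p|² = ρ² + z² = 1.65112² + 3.495² = 14.94123
κ = 2ρ / |p|² = 2×1.65112 / 14.94123 = 0.22102
θ = 2·atan2(ρ, z) = 2·atan2(1.65112, 3.495) = 0.88269 rad
ℓ = θ/κ = 0.88269/0.22102 = 3.99379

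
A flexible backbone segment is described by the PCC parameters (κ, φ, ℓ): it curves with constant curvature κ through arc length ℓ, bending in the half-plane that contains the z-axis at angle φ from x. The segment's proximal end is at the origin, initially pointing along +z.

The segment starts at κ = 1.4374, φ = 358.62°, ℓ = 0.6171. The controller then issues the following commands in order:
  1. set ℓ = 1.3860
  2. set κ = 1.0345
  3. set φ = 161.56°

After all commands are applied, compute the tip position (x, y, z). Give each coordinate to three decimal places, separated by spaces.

-0.792 0.264 0.958

initial: κ=1.4374, φ=358.62°, ℓ=0.6171
cmd 1: set ℓ=1.3860 → (κ,φ,ℓ)=(1.4374,358.62°,1.3860) → tip=(0.9800,-0.0236,0.6348)
cmd 2: set κ=1.0345 → (κ,φ,ℓ)=(1.0345,358.62°,1.3860) → tip=(0.8344,-0.0201,0.9576)
cmd 3: set φ=161.56° → (κ,φ,ℓ)=(1.0345,161.56°,1.3860) → tip=(-0.7918,0.2640,0.9576)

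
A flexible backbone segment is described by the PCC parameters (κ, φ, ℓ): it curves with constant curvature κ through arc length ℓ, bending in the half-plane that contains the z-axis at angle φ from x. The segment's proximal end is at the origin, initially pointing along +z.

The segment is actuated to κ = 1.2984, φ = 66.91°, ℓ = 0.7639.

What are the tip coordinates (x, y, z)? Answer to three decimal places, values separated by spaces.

0.137 0.321 0.645

θ = κ·ℓ = 1.2984 × 0.7639 = 0.99185 rad
ρ = (1 − cos θ)/κ = (1 − 0.54714)/1.2984 = 0.34878
z = sin θ / κ = 0.83704/1.2984 = 0.64467
x = ρ cos φ = 0.34878 × cos(66.91°) = 0.13678
y = ρ sin φ = 0.34878 × sin(66.91°) = 0.32084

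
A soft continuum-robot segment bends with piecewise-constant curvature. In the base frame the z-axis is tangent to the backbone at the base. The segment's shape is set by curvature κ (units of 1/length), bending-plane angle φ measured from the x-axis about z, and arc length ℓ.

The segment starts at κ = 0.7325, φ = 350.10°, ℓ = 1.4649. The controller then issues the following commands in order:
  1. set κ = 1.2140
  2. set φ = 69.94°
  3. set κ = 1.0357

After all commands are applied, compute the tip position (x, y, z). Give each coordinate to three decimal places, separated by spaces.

0.313 0.858 0.964

initial: κ=0.7325, φ=350.10°, ℓ=1.4649
cmd 1: set κ=1.2140 → (κ,φ,ℓ)=(1.2140,350.10°,1.4649) → tip=(0.9787,-0.1708,0.8060)
cmd 2: set φ=69.94° → (κ,φ,ℓ)=(1.2140,69.94°,1.4649) → tip=(0.3408,0.9332,0.8060)
cmd 3: set κ=1.0357 → (κ,φ,ℓ)=(1.0357,69.94°,1.4649) → tip=(0.3134,0.8584,0.9641)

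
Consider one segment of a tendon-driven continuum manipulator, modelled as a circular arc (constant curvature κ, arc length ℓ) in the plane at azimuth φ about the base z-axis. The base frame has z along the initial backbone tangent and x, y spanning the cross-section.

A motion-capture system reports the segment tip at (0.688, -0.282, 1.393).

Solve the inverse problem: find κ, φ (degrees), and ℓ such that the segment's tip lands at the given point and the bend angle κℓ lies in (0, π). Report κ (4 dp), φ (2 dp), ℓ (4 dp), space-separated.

ρ = √(x²+y²) = √(0.688² + -0.282²) = 0.74355
φ = atan2(y, x) mod 360° = atan2(-0.282, 0.688) = 337.7121°
|p|² = ρ² + z² = 0.74355² + 1.393² = 2.49332
κ = 2ρ / |p|² = 2×0.74355 / 2.49332 = 0.59644
θ = 2·atan2(ρ, z) = 2·atan2(0.74355, 1.393) = 0.98060 rad
ℓ = θ/κ = 0.98060/0.59644 = 1.64411

0.5964 337.71 1.6441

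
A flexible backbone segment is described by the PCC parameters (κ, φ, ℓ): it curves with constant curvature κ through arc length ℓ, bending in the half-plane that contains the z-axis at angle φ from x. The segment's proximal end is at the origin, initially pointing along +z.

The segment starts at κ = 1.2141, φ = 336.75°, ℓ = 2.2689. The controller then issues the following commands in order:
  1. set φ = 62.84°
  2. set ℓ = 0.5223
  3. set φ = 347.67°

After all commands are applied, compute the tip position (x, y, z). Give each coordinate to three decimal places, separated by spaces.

initial: κ=1.2141, φ=336.75°, ℓ=2.2689
cmd 1: set φ=62.84° → (κ,φ,ℓ)=(1.2141,62.84°,2.2689) → tip=(0.7242,1.4115,0.3108)
cmd 2: set ℓ=0.5223 → (κ,φ,ℓ)=(1.2141,62.84°,0.5223) → tip=(0.0731,0.1425,0.4880)
cmd 3: set φ=347.67° → (κ,φ,ℓ)=(1.2141,347.67°,0.5223) → tip=(0.1564,-0.0342,0.4880)

0.156 -0.034 0.488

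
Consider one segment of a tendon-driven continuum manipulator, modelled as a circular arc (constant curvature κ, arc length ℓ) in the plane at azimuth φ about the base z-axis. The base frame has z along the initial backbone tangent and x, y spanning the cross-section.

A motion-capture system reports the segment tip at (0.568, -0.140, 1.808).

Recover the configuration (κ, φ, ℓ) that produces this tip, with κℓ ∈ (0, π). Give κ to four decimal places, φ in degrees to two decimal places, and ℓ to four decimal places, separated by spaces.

ρ = √(x²+y²) = √(0.568² + -0.140²) = 0.58500
φ = atan2(y, x) mod 360° = atan2(-0.140, 0.568) = 346.1538°
|p|² = ρ² + z² = 0.58500² + 1.808² = 3.61109
κ = 2ρ / |p|² = 2×0.58500 / 3.61109 = 0.32400
θ = 2·atan2(ρ, z) = 2·atan2(0.58500, 1.808) = 0.62586 rad
ℓ = θ/κ = 0.62586/0.32400 = 1.93166

0.3240 346.15 1.9317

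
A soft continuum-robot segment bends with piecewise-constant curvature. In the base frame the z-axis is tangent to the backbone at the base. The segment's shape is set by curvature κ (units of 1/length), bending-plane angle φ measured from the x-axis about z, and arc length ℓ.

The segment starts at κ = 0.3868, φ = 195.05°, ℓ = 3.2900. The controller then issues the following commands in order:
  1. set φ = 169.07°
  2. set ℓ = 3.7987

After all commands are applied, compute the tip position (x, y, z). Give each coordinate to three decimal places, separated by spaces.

initial: κ=0.3868, φ=195.05°, ℓ=3.2900
cmd 1: set φ=169.07° → (κ,φ,ℓ)=(0.3868,169.07°,3.2900) → tip=(-1.7926,0.3462,2.4712)
cmd 2: set ℓ=3.7987 → (κ,φ,ℓ)=(0.3868,169.07°,3.7987) → tip=(-2.2813,0.4406,2.5720)

-2.281 0.441 2.572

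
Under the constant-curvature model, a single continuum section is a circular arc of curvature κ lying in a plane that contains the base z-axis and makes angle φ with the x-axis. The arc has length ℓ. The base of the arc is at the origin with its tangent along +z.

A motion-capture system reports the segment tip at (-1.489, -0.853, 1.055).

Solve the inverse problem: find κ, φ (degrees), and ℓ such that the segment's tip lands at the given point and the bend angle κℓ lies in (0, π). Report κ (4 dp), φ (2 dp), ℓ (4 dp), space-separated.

0.8458 209.81 2.4109

ρ = √(x²+y²) = √(-1.489² + -0.853²) = 1.71602
φ = atan2(y, x) mod 360° = atan2(-0.853, -1.489) = 209.8070°
|p|² = ρ² + z² = 1.71602² + 1.055² = 4.05776
κ = 2ρ / |p|² = 2×1.71602 / 4.05776 = 0.84580
θ = 2·atan2(ρ, z) = 2·atan2(1.71602, 1.055) = 2.03914 rad
ℓ = θ/κ = 2.03914/0.84580 = 2.41090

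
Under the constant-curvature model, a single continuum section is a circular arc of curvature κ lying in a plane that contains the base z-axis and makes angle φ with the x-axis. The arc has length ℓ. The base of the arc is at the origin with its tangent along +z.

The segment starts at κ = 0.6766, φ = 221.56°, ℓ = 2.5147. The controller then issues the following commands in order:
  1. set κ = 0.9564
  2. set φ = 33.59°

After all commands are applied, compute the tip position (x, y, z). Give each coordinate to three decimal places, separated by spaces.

initial: κ=0.6766, φ=221.56°, ℓ=2.5147
cmd 1: set κ=0.9564 → (κ,φ,ℓ)=(0.9564,221.56°,2.5147) → tip=(-1.3620,-1.2075,0.7023)
cmd 2: set φ=33.59° → (κ,φ,ℓ)=(0.9564,33.59°,2.5147) → tip=(1.5162,1.0070,0.7023)

1.516 1.007 0.702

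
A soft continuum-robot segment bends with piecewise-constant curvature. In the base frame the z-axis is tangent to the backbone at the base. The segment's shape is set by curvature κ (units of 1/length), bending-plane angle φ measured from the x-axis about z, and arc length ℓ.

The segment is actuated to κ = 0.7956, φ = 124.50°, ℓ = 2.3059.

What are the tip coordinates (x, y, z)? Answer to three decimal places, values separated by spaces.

θ = κ·ℓ = 0.7956 × 2.3059 = 1.83457 rad
ρ = (1 − cos θ)/κ = (1 − -0.26073)/0.7956 = 1.58463
z = sin θ / κ = 0.96541/0.7956 = 1.21344
x = ρ cos φ = 1.58463 × cos(124.50°) = -0.89754
y = ρ sin φ = 1.58463 × sin(124.50°) = 1.30593

-0.898 1.306 1.213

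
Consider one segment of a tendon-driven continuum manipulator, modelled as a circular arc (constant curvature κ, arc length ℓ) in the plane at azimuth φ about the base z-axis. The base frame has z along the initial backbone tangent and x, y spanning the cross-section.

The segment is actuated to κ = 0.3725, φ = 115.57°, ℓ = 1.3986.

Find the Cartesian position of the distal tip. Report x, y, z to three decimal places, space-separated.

-0.154 0.321 1.336

θ = κ·ℓ = 0.3725 × 1.3986 = 0.52098 rad
ρ = (1 − cos θ)/κ = (1 − 0.86733)/0.3725 = 0.35615
z = sin θ / κ = 0.49773/0.3725 = 1.33619
x = ρ cos φ = 0.35615 × cos(115.57°) = -0.15372
y = ρ sin φ = 0.35615 × sin(115.57°) = 0.32127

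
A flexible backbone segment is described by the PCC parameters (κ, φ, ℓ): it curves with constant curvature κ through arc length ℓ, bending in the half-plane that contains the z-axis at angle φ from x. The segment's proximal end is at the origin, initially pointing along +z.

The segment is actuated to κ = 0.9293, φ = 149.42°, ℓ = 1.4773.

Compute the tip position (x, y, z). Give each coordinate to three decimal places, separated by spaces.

θ = κ·ℓ = 0.9293 × 1.4773 = 1.37285 rad
ρ = (1 − cos θ)/κ = (1 − 0.19665)/0.9293 = 0.86447
z = sin θ / κ = 0.98047/0.9293 = 1.05507
x = ρ cos φ = 0.86447 × cos(149.42°) = -0.74424
y = ρ sin φ = 0.86447 × sin(149.42°) = 0.43979

-0.744 0.440 1.055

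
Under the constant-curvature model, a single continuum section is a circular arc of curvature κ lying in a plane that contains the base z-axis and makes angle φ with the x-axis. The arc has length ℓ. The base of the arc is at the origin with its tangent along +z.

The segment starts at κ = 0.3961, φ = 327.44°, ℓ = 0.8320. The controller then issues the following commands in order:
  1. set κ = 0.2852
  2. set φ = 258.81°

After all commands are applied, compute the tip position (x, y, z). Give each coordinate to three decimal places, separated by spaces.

initial: κ=0.3961, φ=327.44°, ℓ=0.8320
cmd 1: set κ=0.2852 → (κ,φ,ℓ)=(0.2852,327.44°,0.8320) → tip=(0.0828,-0.0529,0.8242)
cmd 2: set φ=258.81° → (κ,φ,ℓ)=(0.2852,258.81°,0.8320) → tip=(-0.0191,-0.0964,0.8242)

-0.019 -0.096 0.824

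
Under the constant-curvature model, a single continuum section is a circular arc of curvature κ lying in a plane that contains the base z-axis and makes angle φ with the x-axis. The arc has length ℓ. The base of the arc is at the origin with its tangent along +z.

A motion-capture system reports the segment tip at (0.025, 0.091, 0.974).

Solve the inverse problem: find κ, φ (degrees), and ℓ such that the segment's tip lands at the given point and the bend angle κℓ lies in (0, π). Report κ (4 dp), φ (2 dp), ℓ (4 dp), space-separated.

0.1971 74.64 0.9801

ρ = √(x²+y²) = √(0.025² + 0.091²) = 0.09437
φ = atan2(y, x) mod 360° = atan2(0.091, 0.025) = 74.6384°
|p|² = ρ² + z² = 0.09437² + 0.974² = 0.95758
κ = 2ρ / |p|² = 2×0.09437 / 0.95758 = 0.19710
θ = 2·atan2(ρ, z) = 2·atan2(0.09437, 0.974) = 0.19318 rad
ℓ = θ/κ = 0.19318/0.19710 = 0.98008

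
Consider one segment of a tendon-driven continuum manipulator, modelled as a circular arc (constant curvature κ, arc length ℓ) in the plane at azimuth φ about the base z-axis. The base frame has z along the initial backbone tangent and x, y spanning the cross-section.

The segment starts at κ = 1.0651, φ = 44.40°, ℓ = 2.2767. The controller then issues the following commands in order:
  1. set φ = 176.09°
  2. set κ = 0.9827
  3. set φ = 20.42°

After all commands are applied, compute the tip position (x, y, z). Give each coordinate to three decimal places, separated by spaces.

initial: κ=1.0651, φ=44.40°, ℓ=2.2767
cmd 1: set φ=176.09° → (κ,φ,ℓ)=(1.0651,176.09°,2.2767) → tip=(-1.6430,0.1123,0.6167)
cmd 2: set κ=0.9827 → (κ,φ,ℓ)=(0.9827,176.09°,2.2767) → tip=(-1.6429,0.1123,0.7998)
cmd 3: set φ=20.42° → (κ,φ,ℓ)=(0.9827,20.42°,2.2767) → tip=(1.5433,0.5745,0.7998)

1.543 0.575 0.800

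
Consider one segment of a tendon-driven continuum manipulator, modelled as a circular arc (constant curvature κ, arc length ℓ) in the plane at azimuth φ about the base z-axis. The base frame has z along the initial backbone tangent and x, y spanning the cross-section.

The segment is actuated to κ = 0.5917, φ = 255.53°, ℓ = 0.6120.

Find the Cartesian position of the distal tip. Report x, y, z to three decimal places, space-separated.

θ = κ·ℓ = 0.5917 × 0.6120 = 0.36212 rad
ρ = (1 − cos θ)/κ = (1 − 0.93515)/0.5917 = 0.10960
z = sin θ / κ = 0.35426/0.5917 = 0.59871
x = ρ cos φ = 0.10960 × cos(255.53°) = -0.02739
y = ρ sin φ = 0.10960 × sin(255.53°) = -0.10613

-0.027 -0.106 0.599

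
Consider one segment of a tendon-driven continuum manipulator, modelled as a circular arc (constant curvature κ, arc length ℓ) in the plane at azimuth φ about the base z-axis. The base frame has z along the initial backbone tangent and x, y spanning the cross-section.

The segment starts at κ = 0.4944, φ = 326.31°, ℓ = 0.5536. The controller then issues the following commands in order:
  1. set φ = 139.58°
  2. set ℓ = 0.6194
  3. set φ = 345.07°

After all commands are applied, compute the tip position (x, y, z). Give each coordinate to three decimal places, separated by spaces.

initial: κ=0.4944, φ=326.31°, ℓ=0.5536
cmd 1: set φ=139.58° → (κ,φ,ℓ)=(0.4944,139.58°,0.5536) → tip=(-0.0573,0.0488,0.5467)
cmd 2: set ℓ=0.6194 → (κ,φ,ℓ)=(0.4944,139.58°,0.6194) → tip=(-0.0716,0.0610,0.6098)
cmd 3: set φ=345.07° → (κ,φ,ℓ)=(0.4944,345.07°,0.6194) → tip=(0.0909,-0.0242,0.6098)

0.091 -0.024 0.610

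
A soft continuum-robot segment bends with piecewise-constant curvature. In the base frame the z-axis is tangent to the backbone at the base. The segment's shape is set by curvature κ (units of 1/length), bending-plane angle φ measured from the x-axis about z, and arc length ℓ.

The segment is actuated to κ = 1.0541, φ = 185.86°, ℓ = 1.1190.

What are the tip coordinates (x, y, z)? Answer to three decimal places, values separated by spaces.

-0.584 -0.060 0.877

θ = κ·ℓ = 1.0541 × 1.1190 = 1.17954 rad
ρ = (1 − cos θ)/κ = (1 − 0.38135)/1.0541 = 0.58690
z = sin θ / κ = 0.92443/1.0541 = 0.87698
x = ρ cos φ = 0.58690 × cos(185.86°) = -0.58383
y = ρ sin φ = 0.58690 × sin(185.86°) = -0.05992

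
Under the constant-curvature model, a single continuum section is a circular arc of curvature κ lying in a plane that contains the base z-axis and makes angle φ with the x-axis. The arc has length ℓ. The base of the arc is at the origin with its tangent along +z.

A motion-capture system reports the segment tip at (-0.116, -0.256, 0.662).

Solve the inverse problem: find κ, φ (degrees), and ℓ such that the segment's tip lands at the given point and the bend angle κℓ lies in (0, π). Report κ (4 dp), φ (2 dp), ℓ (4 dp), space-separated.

ρ = √(x²+y²) = √(-0.116² + -0.256²) = 0.28106
φ = atan2(y, x) mod 360° = atan2(-0.256, -0.116) = 245.6235°
|p|² = ρ² + z² = 0.28106² + 0.662² = 0.51724
κ = 2ρ / |p|² = 2×0.28106 / 0.51724 = 1.08676
θ = 2·atan2(ρ, z) = 2·atan2(0.28106, 0.662) = 0.80299 rad
ℓ = θ/κ = 0.80299/1.08676 = 0.73888

1.0868 245.62 0.7389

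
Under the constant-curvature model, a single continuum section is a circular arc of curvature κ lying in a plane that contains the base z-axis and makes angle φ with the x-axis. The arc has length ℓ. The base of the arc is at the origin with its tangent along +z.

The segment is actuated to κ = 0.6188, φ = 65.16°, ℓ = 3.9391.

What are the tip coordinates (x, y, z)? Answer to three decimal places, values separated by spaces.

1.196 2.584 1.046

θ = κ·ℓ = 0.6188 × 3.9391 = 2.43752 rad
ρ = (1 − cos θ)/κ = (1 − -0.76221)/0.6188 = 2.84778
z = sin θ / κ = 0.64733/0.6188 = 1.04611
x = ρ cos φ = 2.84778 × cos(65.16°) = 1.19631
y = ρ sin φ = 2.84778 × sin(65.16°) = 2.58432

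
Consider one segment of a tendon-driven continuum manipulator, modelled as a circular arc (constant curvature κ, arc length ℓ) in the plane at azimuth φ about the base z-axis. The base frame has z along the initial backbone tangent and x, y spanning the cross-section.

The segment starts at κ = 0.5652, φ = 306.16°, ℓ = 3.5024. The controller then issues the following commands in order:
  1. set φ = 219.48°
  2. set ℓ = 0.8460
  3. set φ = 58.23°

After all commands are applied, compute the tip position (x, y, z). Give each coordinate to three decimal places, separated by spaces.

0.104 0.169 0.814

initial: κ=0.5652, φ=306.16°, ℓ=3.5024
cmd 1: set φ=219.48° → (κ,φ,ℓ)=(0.5652,219.48°,3.5024) → tip=(-1.9084,-1.5721,1.6235)
cmd 2: set ℓ=0.8460 → (κ,φ,ℓ)=(0.5652,219.48°,0.8460) → tip=(-0.1532,-0.1262,0.8141)
cmd 3: set φ=58.23° → (κ,φ,ℓ)=(0.5652,58.23°,0.8460) → tip=(0.1045,0.1687,0.8141)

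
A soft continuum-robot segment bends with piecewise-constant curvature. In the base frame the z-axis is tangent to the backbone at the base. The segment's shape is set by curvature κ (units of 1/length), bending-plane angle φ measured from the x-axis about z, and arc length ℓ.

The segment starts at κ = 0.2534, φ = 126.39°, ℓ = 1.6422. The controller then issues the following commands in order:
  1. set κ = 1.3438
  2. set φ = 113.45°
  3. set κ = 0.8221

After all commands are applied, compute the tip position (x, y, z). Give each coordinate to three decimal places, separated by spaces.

initial: κ=0.2534, φ=126.39°, ℓ=1.6422
cmd 1: set κ=1.3438 → (κ,φ,ℓ)=(1.3438,126.39°,1.6422) → tip=(-0.7037,0.9549,0.5987)
cmd 2: set φ=113.45° → (κ,φ,ℓ)=(1.3438,113.45°,1.6422) → tip=(-0.4720,1.0882,0.5987)
cmd 3: set κ=0.8221 → (κ,φ,ℓ)=(0.8221,113.45°,1.6422) → tip=(-0.3781,0.8716,1.1869)

-0.378 0.872 1.187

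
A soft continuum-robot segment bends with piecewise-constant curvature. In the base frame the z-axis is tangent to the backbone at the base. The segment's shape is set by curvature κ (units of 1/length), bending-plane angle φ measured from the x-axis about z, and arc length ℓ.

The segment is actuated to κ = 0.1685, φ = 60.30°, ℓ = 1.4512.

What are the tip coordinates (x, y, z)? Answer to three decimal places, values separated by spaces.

0.087 0.153 1.437

θ = κ·ℓ = 0.1685 × 1.4512 = 0.24453 rad
ρ = (1 − cos θ)/κ = (1 − 0.97025)/0.1685 = 0.17655
z = sin θ / κ = 0.24210/0.1685 = 1.43678
x = ρ cos φ = 0.17655 × cos(60.30°) = 0.08747
y = ρ sin φ = 0.17655 × sin(60.30°) = 0.15335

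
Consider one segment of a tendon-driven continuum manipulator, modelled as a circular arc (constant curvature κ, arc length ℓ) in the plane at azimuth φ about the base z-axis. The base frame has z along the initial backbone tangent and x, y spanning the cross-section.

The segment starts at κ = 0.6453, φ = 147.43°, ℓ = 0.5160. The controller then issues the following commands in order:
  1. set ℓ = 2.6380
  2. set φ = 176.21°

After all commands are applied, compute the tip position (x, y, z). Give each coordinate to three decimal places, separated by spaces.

initial: κ=0.6453, φ=147.43°, ℓ=0.5160
cmd 1: set ℓ=2.6380 → (κ,φ,ℓ)=(0.6453,147.43°,2.6380) → tip=(-1.4772,0.9436,1.5363)
cmd 2: set φ=176.21° → (κ,φ,ℓ)=(0.6453,176.21°,2.6380) → tip=(-1.7490,0.1159,1.5363)

-1.749 0.116 1.536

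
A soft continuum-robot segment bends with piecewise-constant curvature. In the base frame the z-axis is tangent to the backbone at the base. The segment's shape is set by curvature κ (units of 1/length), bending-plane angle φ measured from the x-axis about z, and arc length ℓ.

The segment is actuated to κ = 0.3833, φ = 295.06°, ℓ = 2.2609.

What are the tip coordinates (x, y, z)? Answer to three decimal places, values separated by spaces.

θ = κ·ℓ = 0.3833 × 2.2609 = 0.86660 rad
ρ = (1 − cos θ)/κ = (1 − 0.64742)/0.3833 = 0.91986
z = sin θ / κ = 0.76213/0.3833 = 1.98835
x = ρ cos φ = 0.91986 × cos(295.06°) = 0.38962
y = ρ sin φ = 0.91986 × sin(295.06°) = -0.83326

0.390 -0.833 1.988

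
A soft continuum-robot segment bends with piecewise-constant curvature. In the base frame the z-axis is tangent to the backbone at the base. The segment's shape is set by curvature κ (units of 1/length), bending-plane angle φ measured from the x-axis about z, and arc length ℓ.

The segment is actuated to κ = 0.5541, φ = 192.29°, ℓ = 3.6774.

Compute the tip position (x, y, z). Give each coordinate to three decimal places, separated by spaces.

θ = κ·ℓ = 0.5541 × 3.6774 = 2.03765 rad
ρ = (1 − cos θ)/κ = (1 − -0.45008)/0.5541 = 2.61699
z = sin θ / κ = 0.89299/0.5541 = 1.61160
x = ρ cos φ = 2.61699 × cos(192.29°) = -2.55702
y = ρ sin φ = 2.61699 × sin(192.29°) = -0.55705

-2.557 -0.557 1.612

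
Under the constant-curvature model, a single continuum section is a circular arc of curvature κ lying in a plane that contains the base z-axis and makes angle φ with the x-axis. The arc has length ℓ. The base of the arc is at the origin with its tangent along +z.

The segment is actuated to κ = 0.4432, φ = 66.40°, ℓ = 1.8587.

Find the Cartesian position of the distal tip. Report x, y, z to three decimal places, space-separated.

0.290 0.663 1.655

θ = κ·ℓ = 0.4432 × 1.8587 = 0.82378 rad
ρ = (1 − cos θ)/κ = (1 − 0.67946)/0.4432 = 0.72325
z = sin θ / κ = 0.73372/0.4432 = 1.65550
x = ρ cos φ = 0.72325 × cos(66.40°) = 0.28955
y = ρ sin φ = 0.72325 × sin(66.40°) = 0.66276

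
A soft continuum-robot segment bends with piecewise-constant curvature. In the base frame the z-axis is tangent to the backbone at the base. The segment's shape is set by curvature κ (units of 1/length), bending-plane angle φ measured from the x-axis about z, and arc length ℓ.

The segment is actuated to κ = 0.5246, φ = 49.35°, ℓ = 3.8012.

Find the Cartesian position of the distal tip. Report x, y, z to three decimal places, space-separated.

θ = κ·ℓ = 0.5246 × 3.8012 = 1.99411 rad
ρ = (1 − cos θ)/κ = (1 − -0.41078)/0.5246 = 2.68926
z = sin θ / κ = 0.91173/0.5246 = 1.73796
x = ρ cos φ = 2.68926 × cos(49.35°) = 1.75188
y = ρ sin φ = 2.68926 × sin(49.35°) = 2.04035

1.752 2.040 1.738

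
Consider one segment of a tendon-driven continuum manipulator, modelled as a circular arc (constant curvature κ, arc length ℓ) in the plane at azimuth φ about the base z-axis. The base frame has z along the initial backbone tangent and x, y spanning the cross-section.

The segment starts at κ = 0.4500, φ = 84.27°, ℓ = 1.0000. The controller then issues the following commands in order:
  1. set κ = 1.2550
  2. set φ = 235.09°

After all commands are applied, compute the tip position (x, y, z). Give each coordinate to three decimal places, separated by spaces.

initial: κ=0.4500, φ=84.27°, ℓ=1.0000
cmd 1: set κ=1.2550 → (κ,φ,ℓ)=(1.2550,84.27°,1.0000) → tip=(0.0548,0.5466,0.7574)
cmd 2: set φ=235.09° → (κ,φ,ℓ)=(1.2550,235.09°,1.0000) → tip=(-0.3144,-0.4505,0.7574)

-0.314 -0.450 0.757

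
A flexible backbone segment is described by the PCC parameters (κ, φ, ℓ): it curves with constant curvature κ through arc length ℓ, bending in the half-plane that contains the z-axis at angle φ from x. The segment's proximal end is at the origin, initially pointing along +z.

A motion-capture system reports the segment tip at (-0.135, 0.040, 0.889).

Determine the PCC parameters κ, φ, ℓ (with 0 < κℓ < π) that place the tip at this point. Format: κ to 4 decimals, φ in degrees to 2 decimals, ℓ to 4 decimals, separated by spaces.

0.3476 163.50 0.9038

ρ = √(x²+y²) = √(-0.135² + 0.040²) = 0.14080
φ = atan2(y, x) mod 360° = atan2(0.040, -0.135) = 163.4956°
|p|² = ρ² + z² = 0.14080² + 0.889² = 0.81015
κ = 2ρ / |p|² = 2×0.14080 / 0.81015 = 0.34759
θ = 2·atan2(ρ, z) = 2·atan2(0.14080, 0.889) = 0.31415 rad
ℓ = θ/κ = 0.31415/0.34759 = 0.90379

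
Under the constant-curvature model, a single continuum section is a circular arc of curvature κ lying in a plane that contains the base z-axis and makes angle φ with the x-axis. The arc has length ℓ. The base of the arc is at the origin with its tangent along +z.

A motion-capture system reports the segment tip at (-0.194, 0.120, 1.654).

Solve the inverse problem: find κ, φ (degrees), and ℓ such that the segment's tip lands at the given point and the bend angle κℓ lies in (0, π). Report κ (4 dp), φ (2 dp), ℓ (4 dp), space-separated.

ρ = √(x²+y²) = √(-0.194² + 0.120²) = 0.22811
φ = atan2(y, x) mod 360° = atan2(0.120, -0.194) = 148.2609°
|p|² = ρ² + z² = 0.22811² + 1.654² = 2.78775
κ = 2ρ / |p|² = 2×0.22811 / 2.78775 = 0.16365
θ = 2·atan2(ρ, z) = 2·atan2(0.22811, 1.654) = 0.27410 rad
ℓ = θ/κ = 0.27410/0.16365 = 1.67489

0.1637 148.26 1.6749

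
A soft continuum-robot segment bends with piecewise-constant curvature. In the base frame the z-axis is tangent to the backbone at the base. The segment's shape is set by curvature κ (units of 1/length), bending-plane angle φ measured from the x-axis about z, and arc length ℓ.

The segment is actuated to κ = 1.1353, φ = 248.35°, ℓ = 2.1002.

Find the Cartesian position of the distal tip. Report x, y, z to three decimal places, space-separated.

-0.561 -1.414 0.605

θ = κ·ℓ = 1.1353 × 2.1002 = 2.38436 rad
ρ = (1 − cos θ)/κ = (1 − -0.72674)/1.1353 = 1.52095
z = sin θ / κ = 0.68692/1.1353 = 0.60505
x = ρ cos φ = 1.52095 × cos(248.35°) = -0.56113
y = ρ sin φ = 1.52095 × sin(248.35°) = -1.41366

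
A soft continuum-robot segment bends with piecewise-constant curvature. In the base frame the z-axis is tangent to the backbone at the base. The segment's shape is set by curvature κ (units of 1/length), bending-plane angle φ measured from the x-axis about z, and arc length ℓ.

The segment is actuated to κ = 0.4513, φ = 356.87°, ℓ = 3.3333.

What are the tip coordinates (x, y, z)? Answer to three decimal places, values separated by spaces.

2.066 -0.113 2.211

θ = κ·ℓ = 0.4513 × 3.3333 = 1.50432 rad
ρ = (1 − cos θ)/κ = (1 − 0.06643)/0.4513 = 2.06863
z = sin θ / κ = 0.99779/0.4513 = 2.21093
x = ρ cos φ = 2.06863 × cos(356.87°) = 2.06554
y = ρ sin φ = 2.06863 × sin(356.87°) = -0.11295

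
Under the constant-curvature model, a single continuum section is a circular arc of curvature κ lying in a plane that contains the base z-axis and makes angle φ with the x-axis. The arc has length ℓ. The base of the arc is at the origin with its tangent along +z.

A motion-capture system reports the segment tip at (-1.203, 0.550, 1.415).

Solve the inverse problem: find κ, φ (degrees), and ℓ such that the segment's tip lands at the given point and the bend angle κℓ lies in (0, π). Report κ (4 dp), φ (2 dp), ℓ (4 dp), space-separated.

0.7051 155.43 2.1322

ρ = √(x²+y²) = √(-1.203² + 0.550²) = 1.32277
φ = atan2(y, x) mod 360° = atan2(0.550, -1.203) = 155.4306°
|p|² = ρ² + z² = 1.32277² + 1.415² = 3.75193
κ = 2ρ / |p|² = 2×1.32277 / 3.75193 = 0.70511
θ = 2·atan2(ρ, z) = 2·atan2(1.32277, 1.415) = 1.50344 rad
ℓ = θ/κ = 1.50344/0.70511 = 2.13221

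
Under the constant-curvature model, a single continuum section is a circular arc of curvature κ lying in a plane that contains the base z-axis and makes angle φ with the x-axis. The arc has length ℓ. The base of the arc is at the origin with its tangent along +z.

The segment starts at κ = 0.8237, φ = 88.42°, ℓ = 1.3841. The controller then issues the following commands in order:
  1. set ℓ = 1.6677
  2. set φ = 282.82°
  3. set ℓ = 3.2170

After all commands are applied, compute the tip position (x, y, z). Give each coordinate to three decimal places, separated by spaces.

initial: κ=0.8237, φ=88.42°, ℓ=1.3841
cmd 1: set ℓ=1.6677 → (κ,φ,ℓ)=(0.8237,88.42°,1.6677) → tip=(0.0269,0.9759,1.1905)
cmd 2: set φ=282.82° → (κ,φ,ℓ)=(0.8237,282.82°,1.6677) → tip=(0.2166,-0.9519,1.1905)
cmd 3: set ℓ=3.2170 → (κ,φ,ℓ)=(0.8237,282.82°,3.2170) → tip=(0.5068,-2.2273,0.5732)

0.507 -2.227 0.573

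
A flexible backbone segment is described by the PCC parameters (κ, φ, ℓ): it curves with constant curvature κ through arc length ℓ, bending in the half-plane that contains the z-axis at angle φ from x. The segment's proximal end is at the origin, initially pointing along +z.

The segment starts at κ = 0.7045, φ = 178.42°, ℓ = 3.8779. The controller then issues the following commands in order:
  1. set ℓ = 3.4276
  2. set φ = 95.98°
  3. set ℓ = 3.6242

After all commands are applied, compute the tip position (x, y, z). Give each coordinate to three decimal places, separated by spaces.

initial: κ=0.7045, φ=178.42°, ℓ=3.8779
cmd 1: set ℓ=3.4276 → (κ,φ,ℓ)=(0.7045,178.42°,3.4276) → tip=(-2.4792,0.0684,0.9432)
cmd 2: set φ=95.98° → (κ,φ,ℓ)=(0.7045,95.98°,3.4276) → tip=(-0.2584,2.4667,0.9432)
cmd 3: set ℓ=3.6242 → (κ,φ,ℓ)=(0.7045,95.98°,3.6242) → tip=(-0.2709,2.5861,0.7878)

-0.271 2.586 0.788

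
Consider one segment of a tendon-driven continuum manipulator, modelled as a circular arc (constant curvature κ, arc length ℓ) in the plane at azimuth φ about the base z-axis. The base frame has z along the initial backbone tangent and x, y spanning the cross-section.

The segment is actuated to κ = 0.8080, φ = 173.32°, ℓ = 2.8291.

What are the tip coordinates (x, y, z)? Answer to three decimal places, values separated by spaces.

-2.035 0.238 0.934

θ = κ·ℓ = 0.8080 × 2.8291 = 2.28591 rad
ρ = (1 − cos θ)/κ = (1 − -0.65571)/0.8080 = 2.04914
z = sin θ / κ = 0.75502/0.8080 = 0.93443
x = ρ cos φ = 2.04914 × cos(173.32°) = -2.03523
y = ρ sin φ = 2.04914 × sin(173.32°) = 0.23836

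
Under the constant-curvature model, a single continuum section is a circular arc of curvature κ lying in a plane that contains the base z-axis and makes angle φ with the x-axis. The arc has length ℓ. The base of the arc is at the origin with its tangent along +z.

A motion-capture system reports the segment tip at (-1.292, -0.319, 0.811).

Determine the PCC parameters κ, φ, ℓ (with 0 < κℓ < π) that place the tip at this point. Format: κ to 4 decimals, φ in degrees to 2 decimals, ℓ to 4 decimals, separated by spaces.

ρ = √(x²+y²) = √(-1.292² + -0.319²) = 1.33080
φ = atan2(y, x) mod 360° = atan2(-0.319, -1.292) = 193.8692°
|p|² = ρ² + z² = 1.33080² + 0.811² = 2.42875
κ = 2ρ / |p|² = 2×1.33080 / 2.42875 = 1.09587
θ = 2·atan2(ρ, z) = 2·atan2(1.33080, 0.811) = 2.04698 rad
ℓ = θ/κ = 2.04698/1.09587 = 1.86789

1.0959 193.87 1.8679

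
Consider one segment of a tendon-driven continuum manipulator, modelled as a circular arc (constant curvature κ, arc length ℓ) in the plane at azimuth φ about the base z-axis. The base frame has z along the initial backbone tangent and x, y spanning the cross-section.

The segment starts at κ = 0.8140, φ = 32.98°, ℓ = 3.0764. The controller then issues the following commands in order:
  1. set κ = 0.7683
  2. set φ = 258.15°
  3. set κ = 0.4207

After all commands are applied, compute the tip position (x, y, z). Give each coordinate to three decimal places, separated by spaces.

initial: κ=0.8140, φ=32.98°, ℓ=3.0764
cmd 1: set κ=0.7683 → (κ,φ,ℓ)=(0.7683,32.98°,3.0764) → tip=(1.8696,1.2132,0.9135)
cmd 2: set φ=258.15° → (κ,φ,ℓ)=(0.7683,258.15°,3.0764) → tip=(-0.4577,-2.1812,0.9135)
cmd 3: set κ=0.4207 → (κ,φ,ℓ)=(0.4207,258.15°,3.0764) → tip=(-0.3548,-1.6911,2.2867)

-0.355 -1.691 2.287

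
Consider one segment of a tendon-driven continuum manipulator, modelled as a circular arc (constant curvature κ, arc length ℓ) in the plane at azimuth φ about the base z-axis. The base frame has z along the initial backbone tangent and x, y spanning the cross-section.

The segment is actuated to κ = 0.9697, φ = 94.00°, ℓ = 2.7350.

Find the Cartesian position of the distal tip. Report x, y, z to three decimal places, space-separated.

θ = κ·ℓ = 0.9697 × 2.7350 = 2.65213 rad
ρ = (1 − cos θ)/κ = (1 − -0.88259)/0.9697 = 1.94141
z = sin θ / κ = 0.47015/0.9697 = 0.48484
x = ρ cos φ = 1.94141 × cos(94.00°) = -0.13543
y = ρ sin φ = 1.94141 × sin(94.00°) = 1.93668

-0.135 1.937 0.485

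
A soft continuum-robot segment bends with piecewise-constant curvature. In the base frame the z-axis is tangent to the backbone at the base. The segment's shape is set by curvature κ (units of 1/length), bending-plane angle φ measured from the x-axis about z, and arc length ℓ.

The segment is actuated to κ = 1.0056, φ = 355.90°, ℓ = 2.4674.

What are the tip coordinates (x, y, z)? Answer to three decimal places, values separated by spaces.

θ = κ·ℓ = 1.0056 × 2.4674 = 2.48122 rad
ρ = (1 − cos θ)/κ = (1 − -0.78976)/1.0056 = 1.77980
z = sin θ / κ = 0.61341/1.0056 = 0.61000
x = ρ cos φ = 1.77980 × cos(355.90°) = 1.77524
y = ρ sin φ = 1.77980 × sin(355.90°) = -0.12725

1.775 -0.127 0.610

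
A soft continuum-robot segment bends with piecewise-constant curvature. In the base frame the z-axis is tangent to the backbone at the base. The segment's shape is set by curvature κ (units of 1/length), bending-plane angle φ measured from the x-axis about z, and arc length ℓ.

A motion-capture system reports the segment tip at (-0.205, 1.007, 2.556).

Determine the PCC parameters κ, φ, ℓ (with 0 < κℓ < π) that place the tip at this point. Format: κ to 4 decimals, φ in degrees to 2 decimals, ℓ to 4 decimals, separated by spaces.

ρ = √(x²+y²) = √(-0.205² + 1.007²) = 1.02765
φ = atan2(y, x) mod 360° = atan2(1.007, -0.205) = 101.5067°
|p|² = ρ² + z² = 1.02765² + 2.556² = 7.58921
κ = 2ρ / |p|² = 2×1.02765 / 7.58921 = 0.27082
θ = 2·atan2(ρ, z) = 2·atan2(1.02765, 2.556) = 0.76455 rad
ℓ = θ/κ = 0.76455/0.27082 = 2.82311

0.2708 101.51 2.8231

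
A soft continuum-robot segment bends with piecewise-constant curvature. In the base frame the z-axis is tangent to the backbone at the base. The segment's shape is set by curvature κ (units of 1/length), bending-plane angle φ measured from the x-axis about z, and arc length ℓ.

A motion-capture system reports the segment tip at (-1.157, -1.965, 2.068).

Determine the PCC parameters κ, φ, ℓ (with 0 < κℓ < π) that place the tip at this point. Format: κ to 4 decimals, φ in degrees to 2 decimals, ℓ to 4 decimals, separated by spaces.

0.4813 239.51 3.4667

ρ = √(x²+y²) = √(-1.157² + -1.965²) = 2.28032
φ = atan2(y, x) mod 360° = atan2(-1.965, -1.157) = 239.5103°
|p|² = ρ² + z² = 2.28032² + 2.068² = 9.47650
κ = 2ρ / |p|² = 2×2.28032 / 9.47650 = 0.48126
θ = 2·atan2(ρ, z) = 2·atan2(2.28032, 2.068) = 1.66838 rad
ℓ = θ/κ = 1.66838/0.48126 = 3.46669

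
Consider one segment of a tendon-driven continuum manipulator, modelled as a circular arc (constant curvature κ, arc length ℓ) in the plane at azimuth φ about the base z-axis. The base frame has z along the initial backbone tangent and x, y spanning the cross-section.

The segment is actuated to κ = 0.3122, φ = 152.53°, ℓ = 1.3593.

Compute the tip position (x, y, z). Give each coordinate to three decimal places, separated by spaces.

θ = κ·ℓ = 0.3122 × 1.3593 = 0.42437 rad
ρ = (1 − cos θ)/κ = (1 − 0.91130)/0.3122 = 0.28412
z = sin θ / κ = 0.41175/0.3122 = 1.31887
x = ρ cos φ = 0.28412 × cos(152.53°) = -0.25209
y = ρ sin φ = 0.28412 × sin(152.53°) = 0.13106

-0.252 0.131 1.319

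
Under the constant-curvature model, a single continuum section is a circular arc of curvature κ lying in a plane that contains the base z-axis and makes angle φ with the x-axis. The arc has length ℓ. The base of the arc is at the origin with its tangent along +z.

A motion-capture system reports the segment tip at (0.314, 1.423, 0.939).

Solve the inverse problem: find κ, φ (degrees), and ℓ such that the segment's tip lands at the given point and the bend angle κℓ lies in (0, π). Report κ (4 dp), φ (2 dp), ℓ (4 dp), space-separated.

ρ = √(x²+y²) = √(0.314² + 1.423²) = 1.45723
φ = atan2(y, x) mod 360° = atan2(1.423, 0.314) = 77.5565°
|p|² = ρ² + z² = 1.45723² + 0.939² = 3.00525
κ = 2ρ / |p|² = 2×1.45723 / 3.00525 = 0.96979
θ = 2·atan2(ρ, z) = 2·atan2(1.45723, 0.939) = 1.99677 rad
ℓ = θ/κ = 1.99677/0.96979 = 2.05897

0.9698 77.56 2.0590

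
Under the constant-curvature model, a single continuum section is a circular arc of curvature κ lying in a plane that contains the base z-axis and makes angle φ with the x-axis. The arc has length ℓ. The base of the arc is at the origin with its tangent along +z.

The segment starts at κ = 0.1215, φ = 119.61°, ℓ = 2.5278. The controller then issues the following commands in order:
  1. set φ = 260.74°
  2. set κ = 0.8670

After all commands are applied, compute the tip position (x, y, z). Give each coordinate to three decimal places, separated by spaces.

initial: κ=0.1215, φ=119.61°, ℓ=2.5278
cmd 1: set φ=260.74° → (κ,φ,ℓ)=(0.1215,260.74°,2.5278) → tip=(-0.0620,-0.3801,2.4882)
cmd 2: set κ=0.8670 → (κ,φ,ℓ)=(0.8670,260.74°,2.5278) → tip=(-0.2936,-1.8006,0.9382)

-0.294 -1.801 0.938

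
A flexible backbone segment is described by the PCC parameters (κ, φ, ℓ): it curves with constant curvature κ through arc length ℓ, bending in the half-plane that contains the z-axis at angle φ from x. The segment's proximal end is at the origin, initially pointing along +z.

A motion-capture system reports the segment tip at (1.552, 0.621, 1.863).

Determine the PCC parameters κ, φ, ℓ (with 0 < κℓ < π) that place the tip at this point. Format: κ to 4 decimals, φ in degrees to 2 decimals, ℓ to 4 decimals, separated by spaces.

0.5336 21.81 2.7409

ρ = √(x²+y²) = √(1.552² + 0.621²) = 1.67163
φ = atan2(y, x) mod 360° = atan2(0.621, 1.552) = 21.8078°
|p|² = ρ² + z² = 1.67163² + 1.863² = 6.26511
κ = 2ρ / |p|² = 2×1.67163 / 6.26511 = 0.53363
θ = 2·atan2(ρ, z) = 2·atan2(1.67163, 1.863) = 1.46262 rad
ℓ = θ/κ = 1.46262/0.53363 = 2.74088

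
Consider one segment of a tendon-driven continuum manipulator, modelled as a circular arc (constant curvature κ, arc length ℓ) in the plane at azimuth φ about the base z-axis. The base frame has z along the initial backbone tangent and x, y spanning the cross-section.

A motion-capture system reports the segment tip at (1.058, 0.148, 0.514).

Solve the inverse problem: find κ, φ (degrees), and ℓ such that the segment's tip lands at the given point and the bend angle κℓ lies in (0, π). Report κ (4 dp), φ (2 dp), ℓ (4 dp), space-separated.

ρ = √(x²+y²) = √(1.058² + 0.148²) = 1.06830
φ = atan2(y, x) mod 360° = atan2(0.148, 1.058) = 7.9632°
|p|² = ρ² + z² = 1.06830² + 0.514² = 1.40546
κ = 2ρ / |p|² = 2×1.06830 / 1.40546 = 1.52021
θ = 2·atan2(ρ, z) = 2·atan2(1.06830, 0.514) = 2.24470 rad
ℓ = θ/κ = 2.24470/1.52021 = 1.47657

1.5202 7.96 1.4766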